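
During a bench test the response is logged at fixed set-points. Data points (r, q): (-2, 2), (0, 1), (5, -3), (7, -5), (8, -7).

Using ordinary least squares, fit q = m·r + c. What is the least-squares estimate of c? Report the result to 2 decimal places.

c = 0.72

With design matrix M, MᵀM = [[142, 18]; [18, 5]] and Mᵀq = [-110, -12]ᵀ.
Δ = 142·5 − 18² = 386.
m = ((-110)·5 − 18·(-12))/386 = -167/193; c = (142·(-12) − 18·(-110))/386 = 138/193.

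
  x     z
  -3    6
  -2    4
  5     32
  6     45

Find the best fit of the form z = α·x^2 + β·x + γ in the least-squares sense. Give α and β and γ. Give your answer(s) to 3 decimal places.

AᵀA·[α, β, γ]ᵀ = Aᵀz reads: 2018·α + 306·β + 74·γ = 2490;  306·α + 74·β + 6·γ = 404;  74·α + 6·β + 4·γ = 87.
(Σx^2·x^2 = 2018, Σx^2·x = 306, Σx^2 = 74, Σx·x = 74, Σx = 6, Σ1 = 4, Σx^2·z = 2490, Σx·z = 404, Σz = 87.)
Row-reducing yields α = 15/16, β = 1451/1040, γ = 1203/520.

α = 0.938, β = 1.395, γ = 2.313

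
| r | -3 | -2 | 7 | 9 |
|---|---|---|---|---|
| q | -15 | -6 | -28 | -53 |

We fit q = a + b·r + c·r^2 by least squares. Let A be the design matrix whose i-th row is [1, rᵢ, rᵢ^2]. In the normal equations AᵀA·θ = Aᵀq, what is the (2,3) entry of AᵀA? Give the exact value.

1037

Row 2 ↔ basis r, column 3 ↔ basis r^2, so (AᵀA)_{2,3} = Σᵢ (r)·(r^2) = (-3)·(9) + (-2)·(4) + (7)·(49) + (9)·(81) = 1037.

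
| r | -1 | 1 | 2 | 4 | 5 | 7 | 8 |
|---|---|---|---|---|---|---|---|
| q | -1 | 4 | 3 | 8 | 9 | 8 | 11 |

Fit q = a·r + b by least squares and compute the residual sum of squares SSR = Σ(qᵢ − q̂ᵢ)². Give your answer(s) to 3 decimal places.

SSR = 12.937

Compute the Gram sums: Σr·r = 160, Σr = 26, Σ1 = 7.
Moment sums: Σr·q = 232, Σq = 42.
So MᵀM·[a, b]ᵀ = Mᵀq: [[160, 26]; [26, 7]]·[a, b]ᵀ = [232, 42]ᵀ.
Eliminating b: 7·(row 1) − 26·(row 2) gives 444·a = 7·232 − 26·42 = 532, so a = 133/111.
Then b = (42 − 26·(133/111))/7 = 172/111.
Residuals: -50/37, 139/111, -35/37, 184/111, 54/37, -215/111, -5/37; SSR = 1436/111.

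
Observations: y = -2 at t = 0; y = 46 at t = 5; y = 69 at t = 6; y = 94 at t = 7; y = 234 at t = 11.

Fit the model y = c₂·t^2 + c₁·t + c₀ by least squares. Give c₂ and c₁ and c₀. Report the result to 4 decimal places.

c₂ = 1.9461, c₁ = 0.0669, c₀ = -2.0973

Entries of MᵀM: Σt^2·t^2 = 18963, Σt^2·t = 2015, Σt^2 = 231, Σt·t = 231, Σt = 29, Σ1 = 5.
And Σt^2·y = 36554, Σt·y = 3876, Σy = 441.
Solving the 3×3 system (Gaussian elimination) gives c₂ = 315107/161918, c₁ = 10829/161918, c₀ = -169792/80959.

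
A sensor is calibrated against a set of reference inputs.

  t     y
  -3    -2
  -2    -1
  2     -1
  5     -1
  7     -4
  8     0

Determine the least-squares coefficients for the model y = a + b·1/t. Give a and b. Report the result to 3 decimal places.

a = -1.503, b = 0.142

MᵀM·[a, b]ᵀ = Mᵀy reads: 6·a + (113/840)·b = -9;  (113/840)·a + (484849/705600)·b = -11/105.
Δ = 6·(484849/705600) − (113/840)² = 115853/28224.
a = ((-9)·(484849/705600) − (113/840)·(-11/105))/(115853/28224) = -4353697/2896325; b = (6·(-11/105) − (113/840)·(-9))/(115853/28224) = 82152/579265.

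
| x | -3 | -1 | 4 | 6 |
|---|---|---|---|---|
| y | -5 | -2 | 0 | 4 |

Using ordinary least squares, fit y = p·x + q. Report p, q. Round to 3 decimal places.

p = 0.858, q = -2.038

Setting ∂/∂p … = 0 gives: 62·p + 6·q = 41;  6·p + 4·q = -3.
Determinant 62·4 − 6² = 212.
p = (41·4 − 6·(-3))/212 = 91/106; q = (62·(-3) − 6·41)/212 = -108/53.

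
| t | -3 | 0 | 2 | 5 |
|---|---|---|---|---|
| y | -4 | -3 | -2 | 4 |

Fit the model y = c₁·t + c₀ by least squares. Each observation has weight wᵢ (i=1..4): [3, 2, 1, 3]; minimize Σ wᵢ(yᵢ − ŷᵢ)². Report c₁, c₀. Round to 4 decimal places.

Entries of MᵀWM: Σwᵢ·t·t = 106, Σwᵢ·t = 8, Σwᵢ·1 = 9.
Right-hand side: Σwᵢ·t·y = 92, Σwᵢ·y = -8.
So MᵀWM·[c₁, c₀]ᵀ = MᵀWy: [[106, 8]; [8, 9]]·[c₁, c₀]ᵀ = [92, -8]ᵀ.
Determinant 106·9 − 8² = 890.
c₁ = (92·9 − 8·(-8))/890 = 446/445; c₀ = (106·(-8) − 8·92)/890 = -792/445.

c₁ = 1.0022, c₀ = -1.7798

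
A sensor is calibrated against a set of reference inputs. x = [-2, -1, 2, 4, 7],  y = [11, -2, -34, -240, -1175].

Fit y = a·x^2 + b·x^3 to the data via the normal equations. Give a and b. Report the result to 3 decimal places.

a = -3.037, b = -2.992

Sums needed: Σx^2·x^2 = 2690, Σx^2·x^3 = 17830, Σx^3·x^3 = 121874.
Moment sums: Σx^2·y = -61509, Σx^3·y = -418743.
det = 2690·121874 − 17830² = 9932160.
a = ((-61509)·121874 − 17830·(-418743))/9932160 = -628337/206920; b = (2690·(-418743) − 17830·(-61509))/9932160 = -123805/41384.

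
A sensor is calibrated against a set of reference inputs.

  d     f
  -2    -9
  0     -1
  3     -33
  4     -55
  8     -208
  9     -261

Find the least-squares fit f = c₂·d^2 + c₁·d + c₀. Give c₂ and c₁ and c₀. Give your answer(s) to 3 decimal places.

c₂ = -3.033, c₁ = -1.657, c₀ = -0.480

From the data, Σd^2·d^2 = 11010, Σd^2·d = 1324, Σd^2 = 174, Σd·d = 174, Σd = 22, Σ1 = 6.
And Σd^2·f = -35666, Σd·f = -4314, Σf = -567.
MᵀM·[c₂, c₁, c₀]ᵀ = Mᵀf becomes [[11010, 1324, 174]; [1324, 174, 22]; [174, 22, 6]]·[c₂, c₁, c₀]ᵀ = [-35666, -4314, -567]ᵀ.
Solving the 3×3 system (Gaussian elimination) gives c₂ = -55915/18438, c₁ = -10183/6146, c₀ = -8843/18438.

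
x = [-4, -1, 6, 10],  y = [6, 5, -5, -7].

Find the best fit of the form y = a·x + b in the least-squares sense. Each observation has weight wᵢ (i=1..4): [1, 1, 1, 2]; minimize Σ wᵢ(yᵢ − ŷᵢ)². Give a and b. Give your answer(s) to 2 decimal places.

a = -1.00, b = 2.62

Entries of AᵀWA: Σwᵢ·x·x = 253, Σwᵢ·x = 21, Σwᵢ·1 = 5.
Right-hand side: Σwᵢ·x·y = -199, Σwᵢ·y = -8.
det = 253·5 − 21² = 824.
a = ((-199)·5 − 21·(-8))/824 = -827/824; b = (253·(-8) − 21·(-199))/824 = 2155/824.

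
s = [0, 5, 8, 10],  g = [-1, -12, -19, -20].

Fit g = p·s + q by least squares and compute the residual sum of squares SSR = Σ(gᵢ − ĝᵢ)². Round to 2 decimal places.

SSR = 5.00

AᵀA·[p, q]ᵀ = Aᵀg reads: 189·p + 23·q = -412;  23·p + 4·q = -52.
(Σs·s = 189, Σs = 23, Σ1 = 4, Σs·g = -412, Σg = -52.)
Eliminating q: 4·(row 1) − 23·(row 2) gives 227·p = 4·(-412) − 23·(-52) = -452, so p = -452/227.
Then q = ((-52) − 23·(-452/227))/4 = -352/227.
Residuals: 125/227, -112/227, -345/227, 332/227; SSR = 1134/227.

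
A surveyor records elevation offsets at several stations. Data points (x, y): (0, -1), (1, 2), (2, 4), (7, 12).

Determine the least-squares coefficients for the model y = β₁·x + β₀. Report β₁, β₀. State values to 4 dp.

β₁ = 1.7759, β₀ = -0.1897

With design matrix A, AᵀA = [[54, 10]; [10, 4]] and Aᵀy = [94, 17]ᵀ.
Eliminating β₀: 4·(row 1) − 10·(row 2) gives 116·β₁ = 4·94 − 10·17 = 206, so β₁ = 103/58.
Then β₀ = (17 − 10·(103/58))/4 = -11/58.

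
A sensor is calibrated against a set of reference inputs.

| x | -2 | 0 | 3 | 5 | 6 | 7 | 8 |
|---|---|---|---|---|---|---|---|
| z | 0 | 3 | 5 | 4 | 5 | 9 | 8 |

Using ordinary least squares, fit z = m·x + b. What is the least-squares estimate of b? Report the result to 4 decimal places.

Entries of MᵀM: Σx·x = 187, Σx = 27, Σ1 = 7.
Right-hand side: Σx·z = 192, Σz = 34.
det = 187·7 − 27² = 580.
m = (192·7 − 27·34)/580 = 213/290; b = (187·34 − 27·192)/580 = 587/290.

b = 2.0241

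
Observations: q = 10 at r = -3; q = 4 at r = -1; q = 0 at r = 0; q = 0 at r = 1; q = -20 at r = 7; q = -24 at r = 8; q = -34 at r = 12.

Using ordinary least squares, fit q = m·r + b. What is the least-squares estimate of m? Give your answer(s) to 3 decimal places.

AᵀA·[m, b]ᵀ = Aᵀq reads: 268·m + 24·b = -774;  24·m + 7·b = -64.
(Σr·r = 268, Σr = 24, Σ1 = 7, Σr·q = -774, Σq = -64.)
Eliminating b: 7·(row 1) − 24·(row 2) gives 1300·m = 7·(-774) − 24·(-64) = -3882, so m = -1941/650.
Then b = ((-64) − 24·(-1941/650))/7 = 356/325.

m = -2.986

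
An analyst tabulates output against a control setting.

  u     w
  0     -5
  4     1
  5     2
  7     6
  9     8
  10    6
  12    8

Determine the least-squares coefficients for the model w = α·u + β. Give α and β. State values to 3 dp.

Sums needed: Σu·u = 415, Σu = 47, Σ1 = 7.
And Σu·w = 284, Σw = 26.
Determinant 415·7 − 47² = 696.
α = (284·7 − 47·26)/696 = 383/348; β = (415·26 − 47·284)/696 = -1279/348.

α = 1.101, β = -3.675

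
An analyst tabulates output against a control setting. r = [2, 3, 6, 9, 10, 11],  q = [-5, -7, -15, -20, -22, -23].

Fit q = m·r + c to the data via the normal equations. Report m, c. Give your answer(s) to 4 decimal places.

MᵀM·[m, c]ᵀ = Mᵀq reads: 351·m + 41·c = -774;  41·m + 6·c = -92.
Determinant 351·6 − 41² = 425.
m = ((-774)·6 − 41·(-92))/425 = -872/425; c = (351·(-92) − 41·(-774))/425 = -558/425.

m = -2.0518, c = -1.3129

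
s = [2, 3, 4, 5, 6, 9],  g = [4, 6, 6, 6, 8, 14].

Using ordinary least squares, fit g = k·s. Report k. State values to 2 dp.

k = 1.49

From the data, Σs·s = 171.
And Σs·g = 254.
MᵀM·[k]ᵀ = Mᵀg becomes [[171]]·[k]ᵀ = [254]ᵀ.
Hence k = 254 / 171 ≈ 1.48538.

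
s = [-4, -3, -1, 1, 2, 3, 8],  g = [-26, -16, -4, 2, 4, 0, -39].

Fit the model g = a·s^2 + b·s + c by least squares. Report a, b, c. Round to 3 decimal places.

Sums needed: Σs^2·s^2 = 4532, Σs^2·s = 456, Σs^2 = 104, Σs·s = 104, Σs = 6, Σ1 = 7.
Moment sums: Σs^2·g = -3042, Σs·g = -146, Σg = -79.
Normal equations: [[4532, 456, 104]; [456, 104, 6]; [104, 6, 7]]·[a, b, c]ᵀ = [-3042, -146, -79]ᵀ.
Solving the 3×3 system (Gaussian elimination) gives a = -12407/12782, b = 17960/6391, c = 4645/6391.

a = -0.971, b = 2.810, c = 0.727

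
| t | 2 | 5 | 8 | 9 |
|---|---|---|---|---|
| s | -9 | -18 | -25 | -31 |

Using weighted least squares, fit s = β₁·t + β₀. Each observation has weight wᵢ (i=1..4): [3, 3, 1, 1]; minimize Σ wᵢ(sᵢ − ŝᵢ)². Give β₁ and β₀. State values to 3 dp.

Entries of XᵀWX: Σwᵢ·t·t = 232, Σwᵢ·t = 38, Σwᵢ·1 = 8.
Moment sums: Σwᵢ·t·s = -803, Σwᵢ·s = -137.
Normal equations: [[232, 38]; [38, 8]]·[β₁, β₀]ᵀ = [-803, -137]ᵀ.
Δ = 232·8 − 38² = 412.
β₁ = ((-803)·8 − 38·(-137))/412 = -609/206; β₀ = (232·(-137) − 38·(-803))/412 = -635/206.

β₁ = -2.956, β₀ = -3.083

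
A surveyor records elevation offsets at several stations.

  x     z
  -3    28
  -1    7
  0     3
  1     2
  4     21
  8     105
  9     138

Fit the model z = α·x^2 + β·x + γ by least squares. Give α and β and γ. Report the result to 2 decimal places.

α = 1.99, β = -2.92, γ = 2.06

The normal equations are: 10996·α + 1278·β + 172·γ = 18495;  1278·α + 172·β + 18·γ = 2077;  172·α + 18·β + 7·γ = 304.
Solving the 3×3 system (Gaussian elimination) gives α = 212483/106842, β = -519487/178070, γ = 551197/267105.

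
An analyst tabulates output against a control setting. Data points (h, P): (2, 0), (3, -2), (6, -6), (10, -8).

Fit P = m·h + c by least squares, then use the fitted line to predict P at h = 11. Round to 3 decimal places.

Setting ∂/∂m … = 0 gives: 149·m + 21·c = -122;  21·m + 4·c = -16.
Eliminating c: 4·(row 1) − 21·(row 2) gives 155·m = 4·(-122) − 21·(-16) = -152, so m = -152/155.
Then c = ((-16) − 21·(-152/155))/4 = 178/155.
At h = 11: P̂ = (-152/155)·(11) + (178/155)·(1) = -1494/155.

P̂ = -9.639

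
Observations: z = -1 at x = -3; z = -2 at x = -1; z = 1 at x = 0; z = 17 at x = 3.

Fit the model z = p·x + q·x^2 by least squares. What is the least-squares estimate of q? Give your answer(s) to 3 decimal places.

MᵀM·[p, q]ᵀ = Mᵀz reads: 19·p + (-1)·q = 56;  (-1)·p + 163·q = 142.
det = 19·163 − (-1)² = 3096.
p = (56·163 − (-1)·142)/3096 = 515/172; q = (19·142 − (-1)·56)/3096 = 153/172.

q = 0.890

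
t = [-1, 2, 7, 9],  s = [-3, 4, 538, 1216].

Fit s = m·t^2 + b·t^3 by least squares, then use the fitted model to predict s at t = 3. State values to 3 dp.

ŝ = 26.425

Entries of MᵀM: Σt^2·t^2 = 8979, Σt^2·t^3 = 75887, Σt^3·t^3 = 649155.
For Mᵀs: Σt^2·s = 124871, Σt^3·s = 1071033.
So MᵀM·[m, b]ᵀ = Mᵀs: [[8979, 75887]; [75887, 649155]]·[m, b]ᵀ = [124871, 1071033]ᵀ.
Δ = 8979·649155 − 75887² = 69925976.
m = (124871·649155 − 75887·1071033)/69925976 = -108423633/34962988; b = (8979·1071033 − 75887·124871)/69925976 = 70359865/34962988.
At t = 3: ŝ = (-108423633/34962988)·(9) + (70359865/34962988)·(27) = 461951829/17481494.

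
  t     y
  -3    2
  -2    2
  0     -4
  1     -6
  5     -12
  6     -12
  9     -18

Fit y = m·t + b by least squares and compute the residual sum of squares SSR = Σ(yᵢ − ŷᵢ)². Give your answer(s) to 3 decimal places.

Normal-equation sums: Σt·t = 156, Σt = 16, Σ1 = 7.
Moment sums: Σt·y = -310, Σy = -48.
det = 156·7 − 16² = 836.
m = ((-310)·7 − 16·(-48))/836 = -701/418; b = (156·(-48) − 16·(-310))/836 = -632/209.
Residuals: -3/418, 349/209, -204/209, -543/418, -13/22, 227/209, 49/418; SSR = 1457/209.

SSR = 6.971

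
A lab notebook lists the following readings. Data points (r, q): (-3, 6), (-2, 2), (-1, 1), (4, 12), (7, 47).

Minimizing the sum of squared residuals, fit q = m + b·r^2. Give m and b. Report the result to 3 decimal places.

m = -1.957, b = 0.985

The normal equations are: 5·m + 79·b = 68;  79·m + 2755·b = 2558.
det = 5·2755 − 79² = 7534.
m = (68·2755 − 79·2558)/7534 = -7371/3767; b = (5·2558 − 79·68)/7534 = 3709/3767.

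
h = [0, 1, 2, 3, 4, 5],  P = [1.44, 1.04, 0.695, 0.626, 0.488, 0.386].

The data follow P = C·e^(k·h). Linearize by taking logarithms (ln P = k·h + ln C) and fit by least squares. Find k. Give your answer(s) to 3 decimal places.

Linearized form: ln P = k·h + ln C. From the 6 transformed points,
Sums: Σh = 15.0000, Σ(h)² = 55.0000, Σln P = -2.0977, Σh·ln P = -9.7230.
Normal system: [[55.0000, 15.0000]; [15.0000, 6]]·[k, ln C]ᵀ = [-9.7230, -2.0977]ᵀ.
Slope k = (n·Σh·ln P − Σh·Σln P)/(n·Σ(h)² − (Σh)²) = (6·-9.7230 − 15.0000·-2.0977)/105.0000 = -0.25592; ln C = (Σln P − k·Σh)/n = 0.29019.

k = -0.256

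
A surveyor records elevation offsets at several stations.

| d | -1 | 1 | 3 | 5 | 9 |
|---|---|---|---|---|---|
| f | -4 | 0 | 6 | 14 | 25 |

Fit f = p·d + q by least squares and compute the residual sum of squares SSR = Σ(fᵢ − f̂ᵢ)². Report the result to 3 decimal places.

SSR = 4.000

Compute the Gram sums: Σd·d = 117, Σd = 17, Σ1 = 5.
Right-hand side: Σd·f = 317, Σf = 41.
MᵀM·[p, q]ᵀ = Mᵀf becomes [[117, 17]; [17, 5]]·[p, q]ᵀ = [317, 41]ᵀ.
Eliminating q: 5·(row 1) − 17·(row 2) gives 296·p = 5·317 − 17·41 = 888, so p = 3.
Then q = (41 − 17·3)/5 = -2.
Residuals: 1, -1, -1, 1, 0; SSR = 4.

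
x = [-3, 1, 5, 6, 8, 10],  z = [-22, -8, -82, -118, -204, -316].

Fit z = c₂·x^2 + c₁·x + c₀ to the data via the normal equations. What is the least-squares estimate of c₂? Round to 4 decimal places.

c₂ = -2.9750

Entries of AᵀA: Σx^2·x^2 = 16099, Σx^2·x = 1827, Σx^2 = 235, Σx·x = 235, Σx = 27, Σ1 = 6.
Moment sums: Σx^2·z = -51160, Σx·z = -5852, Σz = -750.
Inverting the 3×3 Gram matrix, [c₂, c₁, c₀]ᵀ = [-849819/285650, -472417/285650, -147898/142825]ᵀ.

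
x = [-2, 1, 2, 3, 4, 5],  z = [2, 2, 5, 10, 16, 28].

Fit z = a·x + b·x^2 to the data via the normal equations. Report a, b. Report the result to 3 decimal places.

a = 0.628, b = 0.944

The normal system AᵀA·[a, b]ᵀ = Aᵀz is [[59, 217]; [217, 995]]·[a, b]ᵀ = [242, 1076]ᵀ.
det = 59·995 − 217² = 11616.
a = (242·995 − 217·1076)/11616 = 3649/5808; b = (59·1076 − 217·242)/11616 = 5485/5808.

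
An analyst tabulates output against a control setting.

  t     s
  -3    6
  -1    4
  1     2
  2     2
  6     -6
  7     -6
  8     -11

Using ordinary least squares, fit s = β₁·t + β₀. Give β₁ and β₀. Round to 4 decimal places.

β₁ = -1.4626, β₀ = 2.8930

Setting ∂/∂β₁ … = 0 gives: 164·β₁ + 20·β₀ = -182;  20·β₁ + 7·β₀ = -9.
Eliminating β₀: 7·(row 1) − 20·(row 2) gives 748·β₁ = 7·(-182) − 20·(-9) = -1094, so β₁ = -547/374.
Then β₀ = ((-9) − 20·(-547/374))/7 = 541/187.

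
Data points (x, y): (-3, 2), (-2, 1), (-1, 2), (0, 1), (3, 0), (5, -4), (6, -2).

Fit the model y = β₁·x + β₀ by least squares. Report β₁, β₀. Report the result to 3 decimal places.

β₁ = -0.561, β₀ = 0.641

MᵀM·[β₁, β₀]ᵀ = Mᵀy reads: 84·β₁ + 8·β₀ = -42;  8·β₁ + 7·β₀ = 0.
det = 84·7 − 8² = 524.
β₁ = ((-42)·7 − 8·0)/524 = -147/262; β₀ = (84·0 − 8·(-42))/524 = 84/131.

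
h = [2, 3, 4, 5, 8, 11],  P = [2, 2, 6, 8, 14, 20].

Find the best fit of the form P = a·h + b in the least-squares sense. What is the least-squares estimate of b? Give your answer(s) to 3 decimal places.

b = -2.812

With design matrix M, MᵀM = [[239, 33]; [33, 6]] and MᵀP = [406, 52]ᵀ.
Determinant 239·6 − 33² = 345.
a = (406·6 − 33·52)/345 = 48/23; b = (239·52 − 33·406)/345 = -194/69.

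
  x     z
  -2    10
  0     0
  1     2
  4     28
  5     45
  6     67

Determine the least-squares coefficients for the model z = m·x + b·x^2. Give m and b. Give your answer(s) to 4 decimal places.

m = -0.9706, b = 2.0115

From the data, Σx·x = 82, Σx·x^2 = 398, Σx^2·x^2 = 2194.
Moment sums: Σx·z = 721, Σx^2·z = 4027.
Δ = 82·2194 − 398² = 21504.
m = (721·2194 − 398·4027)/21504 = -2609/2688; b = (82·4027 − 398·721)/21504 = 5407/2688.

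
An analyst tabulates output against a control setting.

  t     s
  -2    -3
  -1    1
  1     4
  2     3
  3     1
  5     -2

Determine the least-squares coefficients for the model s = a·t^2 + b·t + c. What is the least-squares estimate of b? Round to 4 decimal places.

b = 1.3867

Forming MᵀM = [[740, 152, 44]; [152, 44, 8]; [44, 8, 6]] and Mᵀs = [-36, 8, 4]ᵀ gives MᵀM·[a, b, c]ᵀ = Mᵀs.
Inverting the 3×3 Gram matrix, [a, b, c]ᵀ = [-7/15, 104/75, 56/25]ᵀ.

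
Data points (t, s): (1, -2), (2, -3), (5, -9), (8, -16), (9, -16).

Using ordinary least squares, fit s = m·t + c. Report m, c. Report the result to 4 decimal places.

m = -1.9000, c = 0.3000

MᵀM·[m, c]ᵀ = Mᵀs reads: 175·m + 25·c = -325;  25·m + 5·c = -46.
Eliminating c: 5·(row 1) − 25·(row 2) gives 250·m = 5·(-325) − 25·(-46) = -475, so m = -19/10.
Then c = ((-46) − 25·(-19/10))/5 = 3/10.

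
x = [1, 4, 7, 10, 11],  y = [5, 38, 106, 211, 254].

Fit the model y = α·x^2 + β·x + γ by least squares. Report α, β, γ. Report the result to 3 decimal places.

From the data, Σx^2·x^2 = 27299, Σx^2·x = 2739, Σx^2 = 287, Σx·x = 287, Σx = 33, Σ1 = 5.
Right-hand side: Σx^2·y = 57641, Σx·y = 5803, Σy = 614.
So AᵀA·[α, β, γ]ᵀ = Aᵀy: [[27299, 2739, 287]; [2739, 287, 33]; [287, 33, 5]]·[α, β, γ]ᵀ = [57641, 5803, 614]ᵀ.
Row-reducing yields α = 59161/29514, β = 8131/9838, γ = 33742/14757.

α = 2.005, β = 0.826, γ = 2.287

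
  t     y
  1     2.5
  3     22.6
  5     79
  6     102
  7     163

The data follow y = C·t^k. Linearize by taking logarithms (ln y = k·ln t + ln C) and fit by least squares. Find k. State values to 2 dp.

Let Y = ln y. Fitting Y = k·ln t + ln C by least squares:
Sums: Σln t = 6.4457, Σ(ln t)² = 10.7942, Σln y = 18.1224, Σln t·ln y = 28.6566.
Normal system: [[10.7942, 6.4457]; [6.4457, 5]]·[k, ln C]ᵀ = [28.6566, 18.1224]ᵀ.
Slope k = (n·Σln t·ln y − Σln t·Σln y)/(n·Σ(ln t)² − (Σln t)²) = (5·28.6566 − 6.4457·18.1224)/12.4237 = 2.13068; ln C = (Σln y − k·Σln t)/n = 0.87773.

k = 2.13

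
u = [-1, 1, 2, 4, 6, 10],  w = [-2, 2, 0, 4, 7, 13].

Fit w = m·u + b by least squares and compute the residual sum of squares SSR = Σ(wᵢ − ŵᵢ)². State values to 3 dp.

SSR = 6.138

With design matrix A, AᵀA = [[158, 22]; [22, 6]] and Aᵀw = [192, 24]ᵀ.
Δ = 158·6 − 22² = 464.
m = (192·6 − 22·24)/464 = 39/29; b = (158·24 − 22·192)/464 = -27/29.
Residuals: 8/29, 46/29, -51/29, -13/29, -4/29, 14/29; SSR = 178/29.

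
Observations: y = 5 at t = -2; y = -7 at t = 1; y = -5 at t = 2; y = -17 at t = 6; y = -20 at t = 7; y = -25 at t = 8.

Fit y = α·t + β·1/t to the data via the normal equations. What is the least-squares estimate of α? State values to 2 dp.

Entries of AᵀA: Σt·t = 158, Σt·1/t = 6, Σ1/t·1/t = 44137/28224.
For Aᵀy: Σt·y = -469, Σ1/t·y = -3497/168.
AᵀA·[α, β]ᵀ = Aᵀy becomes [[158, 6]; [6, 44137/28224]]·[α, β]ᵀ = [-469, -3497/168]ᵀ.
Eliminating β: (44137/28224)·(row 1) − 6·(row 2) gives (2978791/14112)·α = (44137/28224)·(-469) − 6·(-3497/168) = -2453611/4032, so α = -17175277/5957582.
Then β = ((-3497/168) − 6·(-17175277/5957582))/(44137/28224) = -6701016/2978791.

α = -2.88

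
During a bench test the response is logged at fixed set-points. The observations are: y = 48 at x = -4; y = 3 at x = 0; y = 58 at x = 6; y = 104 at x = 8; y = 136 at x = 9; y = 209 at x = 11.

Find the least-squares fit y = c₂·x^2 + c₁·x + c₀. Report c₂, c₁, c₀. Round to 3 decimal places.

With design matrix M, MᵀM = [[26850, 2724, 318]; [2724, 318, 30]; [318, 30, 6]] and Mᵀy = [45817, 4511, 558]ᵀ.
Inverting the 3×3 Gram matrix, [c₂, c₁, c₀]ᵀ = [18505/9366, -28963/9366, 5848/1561]ᵀ.

c₂ = 1.976, c₁ = -3.092, c₀ = 3.746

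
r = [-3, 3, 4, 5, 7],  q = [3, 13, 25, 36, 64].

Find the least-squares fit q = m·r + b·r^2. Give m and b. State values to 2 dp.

m = 1.96, b = 1.03

Sums needed: Σr·r = 108, Σr·r^2 = 532, Σr^2·r^2 = 3444.
Right-hand side: Σr·q = 758, Σr^2·q = 4580.
Normal equations: [[108, 532]; [532, 3444]]·[m, b]ᵀ = [758, 4580]ᵀ.
Eliminating b: 3444·(row 1) − 532·(row 2) gives 88928·m = 3444·758 − 532·4580 = 173992, so m = 3107/1588.
Then b = (4580 − 532·(3107/1588))/3444 = 11423/11116.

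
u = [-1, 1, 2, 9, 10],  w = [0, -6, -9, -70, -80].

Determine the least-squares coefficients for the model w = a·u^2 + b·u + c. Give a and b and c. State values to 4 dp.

Sums needed: Σu^2·u^2 = 16579, Σu^2·u = 1737, Σu^2 = 187, Σu·u = 187, Σu = 21, Σ1 = 5.
For Aᵀw: Σu^2·w = -13712, Σu·w = -1454, Σw = -165.
Normal equations: [[16579, 1737, 187]; [1737, 187, 21]; [187, 21, 5]]·[a, b, c]ᵀ = [-13712, -1454, -165]ᵀ.
Solving the 3×3 system (Gaussian elimination) gives a = -502/997, b = -73951/25922, c = -56687/25922.

a = -0.5035, b = -2.8528, c = -2.1868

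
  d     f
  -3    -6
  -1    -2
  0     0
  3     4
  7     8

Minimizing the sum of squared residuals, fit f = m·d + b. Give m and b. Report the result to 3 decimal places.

m = 1.368, b = -0.842

The normal system XᵀX·[m, b]ᵀ = Xᵀf is [[68, 6]; [6, 5]]·[m, b]ᵀ = [88, 4]ᵀ.
Δ = 68·5 − 6² = 304.
m = (88·5 − 6·4)/304 = 26/19; b = (68·4 − 6·88)/304 = -16/19.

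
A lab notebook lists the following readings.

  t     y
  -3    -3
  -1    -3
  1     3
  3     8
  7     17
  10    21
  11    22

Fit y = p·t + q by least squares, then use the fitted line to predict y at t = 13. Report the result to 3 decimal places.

ŷ = 26.982

AᵀA·[p, q]ᵀ = Aᵀy reads: 290·p + 28·q = 610;  28·p + 7·q = 65.
(Σt·t = 290, Σt = 28, Σ1 = 7, Σt·y = 610, Σy = 65.)
Δ = 290·7 − 28² = 1246.
p = (610·7 − 28·65)/1246 = 175/89; q = (290·65 − 28·610)/1246 = 885/623.
At t = 13: ŷ = (175/89)·(13) + (885/623)·(1) = 16810/623.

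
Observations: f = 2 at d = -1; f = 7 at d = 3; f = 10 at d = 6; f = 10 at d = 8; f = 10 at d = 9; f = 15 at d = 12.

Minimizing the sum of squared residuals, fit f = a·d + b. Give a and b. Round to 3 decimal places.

a = 0.899, b = 3.459

With design matrix M, MᵀM = [[335, 37]; [37, 6]] and Mᵀf = [429, 54]ᵀ.
Eliminating b: 6·(row 1) − 37·(row 2) gives 641·a = 6·429 − 37·54 = 576, so a = 576/641.
Then b = (54 − 37·(576/641))/6 = 2217/641.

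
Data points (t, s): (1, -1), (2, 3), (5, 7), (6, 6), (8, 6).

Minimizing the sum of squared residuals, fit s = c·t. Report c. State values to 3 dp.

c = 0.954

Forming MᵀM = [[130]] and Mᵀs = [124]ᵀ gives MᵀM·[c]ᵀ = Mᵀs.
c = 124/130 = 0.953846.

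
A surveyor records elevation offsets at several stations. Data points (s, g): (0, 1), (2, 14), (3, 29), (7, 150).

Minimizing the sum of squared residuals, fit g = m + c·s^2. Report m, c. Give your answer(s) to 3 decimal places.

m = 1.506, c = 3.032

Setting ∂/∂m … = 0 gives: 4·m + 62·c = 194;  62·m + 2498·c = 7667.
Determinant 4·2498 − 62² = 6148.
m = (194·2498 − 62·7667)/6148 = 4629/3074; c = (4·7667 − 62·194)/6148 = 4660/1537.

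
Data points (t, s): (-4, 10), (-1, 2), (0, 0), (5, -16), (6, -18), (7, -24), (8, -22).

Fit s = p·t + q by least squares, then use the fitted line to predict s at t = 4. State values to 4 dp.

Sums needed: Σt·t = 191, Σt = 21, Σ1 = 7.
And Σt·s = -574, Σs = -68.
Eliminating q: 7·(row 1) − 21·(row 2) gives 896·p = 7·(-574) − 21·(-68) = -2590, so p = -185/64.
Then q = ((-68) − 21·(-185/64))/7 = -467/448.
At t = 4: ŝ = (-185/64)·(4) + (-467/448)·(1) = -5647/448.

ŝ = -12.6049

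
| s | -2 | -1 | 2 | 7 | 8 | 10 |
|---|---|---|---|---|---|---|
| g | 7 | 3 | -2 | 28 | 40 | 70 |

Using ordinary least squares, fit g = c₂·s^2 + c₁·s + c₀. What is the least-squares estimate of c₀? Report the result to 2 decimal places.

c₀ = -1.11

Sums needed: Σs^2·s^2 = 16530, Σs^2·s = 1854, Σs^2 = 222, Σs·s = 222, Σs = 24, Σ1 = 6.
For Aᵀg: Σs^2·g = 10955, Σs·g = 1195, Σg = 146.
Solving the 3×3 system (Gaussian elimination) gives c₂ = 1303/1365, c₁ = -321/130, c₀ = -1514/1365.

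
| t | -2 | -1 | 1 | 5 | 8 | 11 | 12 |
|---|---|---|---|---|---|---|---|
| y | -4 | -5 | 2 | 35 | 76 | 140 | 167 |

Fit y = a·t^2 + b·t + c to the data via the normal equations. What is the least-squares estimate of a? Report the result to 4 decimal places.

a = 0.9675

Forming XᵀX = [[40116, 3688, 360]; [3688, 360, 34]; [360, 34, 7]] and Xᵀy = [46708, 4342, 411]ᵀ gives XᵀX·[a, b, c]ᵀ = Xᵀy.
Solving the 3×3 system (Gaussian elimination) gives a = 189577/195941, b = 471887/195941, c = -537161/195941.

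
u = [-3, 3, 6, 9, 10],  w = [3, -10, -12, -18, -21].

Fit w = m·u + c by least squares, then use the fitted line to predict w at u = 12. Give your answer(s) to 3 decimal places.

Entries of MᵀM: Σu·u = 235, Σu = 25, Σ1 = 5.
For Mᵀw: Σu·w = -483, Σw = -58.
So MᵀM·[m, c]ᵀ = Mᵀw: [[235, 25]; [25, 5]]·[m, c]ᵀ = [-483, -58]ᵀ.
Eliminating c: 5·(row 1) − 25·(row 2) gives 550·m = 5·(-483) − 25·(-58) = -965, so m = -193/110.
Then c = ((-58) − 25·(-193/110))/5 = -311/110.
At u = 12: ŵ = (-193/110)·(12) + (-311/110)·(1) = -2627/110.

ŵ = -23.882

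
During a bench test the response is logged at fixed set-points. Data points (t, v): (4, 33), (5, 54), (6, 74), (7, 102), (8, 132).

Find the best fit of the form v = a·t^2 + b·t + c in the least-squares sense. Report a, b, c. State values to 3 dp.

Forming XᵀX = [[8674, 1260, 190]; [1260, 190, 30]; [190, 30, 5]] and Xᵀv = [17988, 2616, 395]ᵀ gives XᵀX·[a, b, c]ᵀ = Xᵀv.
Solving the 3×3 system (Gaussian elimination) gives a = 13/7, b = 81/35, c = -191/35.

a = 1.857, b = 2.314, c = -5.457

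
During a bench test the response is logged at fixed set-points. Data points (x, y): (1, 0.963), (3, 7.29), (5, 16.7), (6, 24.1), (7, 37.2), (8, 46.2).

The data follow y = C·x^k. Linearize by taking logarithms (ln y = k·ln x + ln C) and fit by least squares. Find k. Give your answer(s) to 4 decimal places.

Let Y = ln y. Fitting Y = k·ln x + ln C by least squares:
Σln x = 8.5252, Σ(ln x)² = 15.1183, Σln y = 15.3957, Σln x·ln y = 27.4229.
Normal system: [[15.1183, 8.5252]; [8.5252, 6]]·[k, ln C]ᵀ = [27.4229, 15.3957]ᵀ.
Δ = 15.1183·6 − (8.5252)² = 18.0313; k = (27.4229·6 − 8.5252·15.3957)/18.0313 = 1.84602, ln C = (15.1183·15.3957 − 8.5252·27.4229)/18.0313 = -0.05698.

k = 1.8460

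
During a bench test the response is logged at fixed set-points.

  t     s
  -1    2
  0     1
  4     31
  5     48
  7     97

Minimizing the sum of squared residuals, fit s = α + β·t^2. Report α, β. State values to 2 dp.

The normal system AᵀA·[α, β]ᵀ = Aᵀs is [[5, 91]; [91, 3283]]·[α, β]ᵀ = [179, 6451]ᵀ.
Eliminating β: 3283·(row 1) − 91·(row 2) gives 8134·α = 3283·179 − 91·6451 = 616, so α = 44/581.
Then β = (6451 − 91·(44/581))/3283 = 7983/4067.

α = 0.08, β = 1.96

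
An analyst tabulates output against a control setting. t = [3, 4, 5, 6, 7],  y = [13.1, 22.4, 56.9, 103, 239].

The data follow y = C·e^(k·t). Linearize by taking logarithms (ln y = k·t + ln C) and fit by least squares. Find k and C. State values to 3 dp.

Let Y = ln y. Fitting Y = k·t + ln C by least squares:
Σt = 25.0000, Σ(t)² = 135.0000, Σln y = 19.8342, Σt·ln y = 106.5042.
Equations: 135.0000·k + 25.0000·ln C = 106.5042;  25.0000·k + 5·ln C = 19.8342.
Solving (det = 50.0000): k = 0.73334, ln C = 0.30015, so C = exp(0.30015) = 1.35006.

k = 0.733, C = 1.350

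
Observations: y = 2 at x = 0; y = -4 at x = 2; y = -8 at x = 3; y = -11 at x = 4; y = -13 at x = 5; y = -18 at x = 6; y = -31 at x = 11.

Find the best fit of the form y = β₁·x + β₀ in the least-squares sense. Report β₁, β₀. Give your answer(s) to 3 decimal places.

β₁ = -3.017, β₀ = 1.506

Setting ∂/∂β₁ … = 0 gives: 211·β₁ + 31·β₀ = -590;  31·β₁ + 7·β₀ = -83.
Eliminating β₀: 7·(row 1) − 31·(row 2) gives 516·β₁ = 7·(-590) − 31·(-83) = -1557, so β₁ = -519/172.
Then β₀ = ((-83) − 31·(-519/172))/7 = 259/172.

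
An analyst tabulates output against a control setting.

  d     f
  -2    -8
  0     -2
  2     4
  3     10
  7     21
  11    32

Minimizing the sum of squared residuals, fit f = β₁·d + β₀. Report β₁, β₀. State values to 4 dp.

β₁ = 3.1145, β₀ = -1.4009

From the data, Σd·d = 187, Σd = 21, Σ1 = 6.
Right-hand side: Σd·f = 553, Σf = 57.
So XᵀX·[β₁, β₀]ᵀ = Xᵀf: [[187, 21]; [21, 6]]·[β₁, β₀]ᵀ = [553, 57]ᵀ.
Δ = 187·6 − 21² = 681.
β₁ = (553·6 − 21·57)/681 = 707/227; β₀ = (187·57 − 21·553)/681 = -318/227.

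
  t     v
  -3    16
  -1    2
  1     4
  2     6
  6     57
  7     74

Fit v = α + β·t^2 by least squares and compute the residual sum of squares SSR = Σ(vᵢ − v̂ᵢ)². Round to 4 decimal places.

The normal system MᵀM·[α, β]ᵀ = Mᵀv is [[6, 100]; [100, 3796]]·[α, β]ᵀ = [159, 5852]ᵀ.
det = 6·3796 − 100² = 12776.
α = (159·3796 − 100·5852)/12776 = 4591/3194; β = (6·5852 − 100·159)/12776 = 4803/3194.
Residuals: 1643/1597, -1503/1597, 1691/1597, -4639/3194, 4559/3194, -1791/1597; SSR = 27053/3194.

SSR = 8.4699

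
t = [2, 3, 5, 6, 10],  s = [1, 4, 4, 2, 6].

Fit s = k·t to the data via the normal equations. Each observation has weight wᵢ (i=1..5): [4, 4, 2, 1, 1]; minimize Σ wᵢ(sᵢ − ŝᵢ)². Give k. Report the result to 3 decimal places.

k = 0.706

Entries of XᵀWX: Σwᵢ·t·t = 238.
And Σwᵢ·t·s = 168.
So XᵀWX·[k]ᵀ = XᵀWs: [[238]]·[k]ᵀ = [168]ᵀ.
k = 168/238 = 0.705882.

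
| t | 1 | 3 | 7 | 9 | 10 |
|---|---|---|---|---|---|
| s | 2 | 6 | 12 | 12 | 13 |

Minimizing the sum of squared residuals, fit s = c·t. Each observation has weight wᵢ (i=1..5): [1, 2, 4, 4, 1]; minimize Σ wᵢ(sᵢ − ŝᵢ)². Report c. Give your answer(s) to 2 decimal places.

Setting ∂/∂c … = 0 gives: 639·c = 936.
(Σwᵢ·t·t = 639, Σwᵢ·t·s = 936.)
Hence c = 936 / 639 ≈ 1.46479.

c = 1.46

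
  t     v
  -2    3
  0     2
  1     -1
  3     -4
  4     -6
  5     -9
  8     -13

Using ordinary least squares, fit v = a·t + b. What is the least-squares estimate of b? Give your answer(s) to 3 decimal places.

Entries of MᵀM: Σt·t = 119, Σt = 19, Σ1 = 7.
Right-hand side: Σt·v = -192, Σv = -28.
So MᵀM·[a, b]ᵀ = Mᵀv: [[119, 19]; [19, 7]]·[a, b]ᵀ = [-192, -28]ᵀ.
Eliminating b: 7·(row 1) − 19·(row 2) gives 472·a = 7·(-192) − 19·(-28) = -812, so a = -203/118.
Then b = ((-28) − 19·(-203/118))/7 = 79/118.

b = 0.669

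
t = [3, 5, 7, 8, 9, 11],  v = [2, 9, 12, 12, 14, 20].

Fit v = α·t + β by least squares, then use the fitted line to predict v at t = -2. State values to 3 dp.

Forming XᵀX = [[349, 43]; [43, 6]] and Xᵀv = [577, 69]ᵀ gives XᵀX·[α, β]ᵀ = Xᵀv.
Eliminating β: 6·(row 1) − 43·(row 2) gives 245·α = 6·577 − 43·69 = 495, so α = 99/49.
Then β = (69 − 43·(99/49))/6 = -146/49.
At t = -2: v̂ = (99/49)·(-2) + (-146/49)·(1) = -344/49.

v̂ = -7.020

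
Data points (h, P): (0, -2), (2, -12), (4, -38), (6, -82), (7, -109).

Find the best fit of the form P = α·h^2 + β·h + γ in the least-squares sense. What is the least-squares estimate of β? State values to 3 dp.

Entries of XᵀX: Σh^2·h^2 = 3969, Σh^2·h = 631, Σh^2 = 105, Σh·h = 105, Σh = 19, Σ1 = 5.
For XᵀP: Σh^2·P = -8949, Σh·P = -1431, ΣP = -243.
Normal equations: [[3969, 631, 105]; [631, 105, 19]; [105, 19, 5]]·[α, β, γ]ᵀ = [-8949, -1431, -243]ᵀ.
Inverting the 3×3 Gram matrix, [α, β, γ]ᵀ = [-5241/2522, -1959/2522, -2532/1261]ᵀ.

β = -0.777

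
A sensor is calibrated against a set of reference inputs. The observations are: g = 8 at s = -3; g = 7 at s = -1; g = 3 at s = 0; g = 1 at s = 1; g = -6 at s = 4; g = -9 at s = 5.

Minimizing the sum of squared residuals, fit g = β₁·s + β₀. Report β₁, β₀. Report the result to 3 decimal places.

β₁ = -2.239, β₀ = 2.906

From the data, Σs·s = 52, Σs = 6, Σ1 = 6.
And Σs·g = -99, Σg = 4.
Normal equations: [[52, 6]; [6, 6]]·[β₁, β₀]ᵀ = [-99, 4]ᵀ.
det = 52·6 − 6² = 276.
β₁ = ((-99)·6 − 6·4)/276 = -103/46; β₀ = (52·4 − 6·(-99))/276 = 401/138.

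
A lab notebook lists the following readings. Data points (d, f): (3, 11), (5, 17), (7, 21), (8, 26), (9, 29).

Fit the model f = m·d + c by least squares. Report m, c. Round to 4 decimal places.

m = 2.9483, c = 1.9310

The normal equations are: 228·m + 32·c = 734;  32·m + 5·c = 104.
det = 228·5 − 32² = 116.
m = (734·5 − 32·104)/116 = 171/58; c = (228·104 − 32·734)/116 = 56/29.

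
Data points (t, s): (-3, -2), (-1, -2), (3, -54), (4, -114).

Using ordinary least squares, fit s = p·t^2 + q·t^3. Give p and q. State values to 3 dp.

Forming MᵀM = [[419, 1023]; [1023, 5555]] and Mᵀs = [-2330, -8698]ᵀ gives MᵀM·[p, q]ᵀ = Mᵀs.
Eliminating q: 5555·(row 1) − 1023·(row 2) gives 1281016·p = 5555·(-2330) − 1023·(-8698) = -4045096, so p = -45967/14557.
Then q = ((-8698) − 1023·(-45967/14557))/5555 = -157609/160127.

p = -3.158, q = -0.984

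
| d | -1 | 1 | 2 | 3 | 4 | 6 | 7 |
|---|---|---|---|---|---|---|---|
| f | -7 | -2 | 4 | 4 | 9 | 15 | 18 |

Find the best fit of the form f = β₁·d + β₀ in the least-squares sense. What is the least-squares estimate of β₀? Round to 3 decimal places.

Entries of AᵀA: Σd·d = 116, Σd = 22, Σ1 = 7.
And Σd·f = 277, Σf = 41.
Determinant 116·7 − 22² = 328.
β₁ = (277·7 − 22·41)/328 = 1037/328; β₀ = (116·41 − 22·277)/328 = -669/164.

β₀ = -4.079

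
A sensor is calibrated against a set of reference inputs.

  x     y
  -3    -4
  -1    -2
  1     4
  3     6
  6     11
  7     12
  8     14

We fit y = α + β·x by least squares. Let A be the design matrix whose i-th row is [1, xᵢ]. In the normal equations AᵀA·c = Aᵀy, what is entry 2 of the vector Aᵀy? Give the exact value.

Entry 2 ↔ basis x, so (Aᵀy)_{2} = Σᵢ (x)·yᵢ = (-3)·(-4) + (-1)·(-2) + (1)·(4) + (3)·(6) + (6)·(11) + (7)·(12) + (8)·(14) = 298.

298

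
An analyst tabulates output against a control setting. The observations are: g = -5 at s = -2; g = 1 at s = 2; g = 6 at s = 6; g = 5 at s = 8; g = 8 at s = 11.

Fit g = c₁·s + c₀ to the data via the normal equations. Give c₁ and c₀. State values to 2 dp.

The normal equations are: 229·c₁ + 25·c₀ = 176;  25·c₁ + 5·c₀ = 15.
(Σs·s = 229, Σs = 25, Σ1 = 5, Σs·g = 176, Σg = 15.)
det = 229·5 − 25² = 520.
c₁ = (176·5 − 25·15)/520 = 101/104; c₀ = (229·15 − 25·176)/520 = -193/104.

c₁ = 0.97, c₀ = -1.86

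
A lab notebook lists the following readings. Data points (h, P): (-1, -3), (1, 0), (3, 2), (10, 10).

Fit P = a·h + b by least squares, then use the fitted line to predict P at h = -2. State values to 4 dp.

P̂ = -3.8400

With design matrix X, XᵀX = [[111, 13]; [13, 4]] and XᵀP = [109, 9]ᵀ.
Determinant 111·4 − 13² = 275.
a = (109·4 − 13·9)/275 = 29/25; b = (111·9 − 13·109)/275 = -38/25.
At h = -2: P̂ = (29/25)·(-2) + (-38/25)·(1) = -96/25.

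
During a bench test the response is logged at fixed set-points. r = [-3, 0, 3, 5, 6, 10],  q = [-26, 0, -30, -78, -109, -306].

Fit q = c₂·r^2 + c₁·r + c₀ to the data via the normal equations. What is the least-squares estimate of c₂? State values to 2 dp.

Compute the Gram sums: Σr^2·r^2 = 12083, Σr^2·r = 1341, Σr^2 = 179, Σr·r = 179, Σr = 21, Σ1 = 6.
Moment sums: Σr^2·q = -36978, Σr·q = -4116, Σq = -549.
MᵀM·[c₂, c₁, c₀]ᵀ = Mᵀq becomes [[12083, 1341, 179]; [1341, 179, 21]; [179, 21, 6]]·[c₂, c₁, c₀]ᵀ = [-36978, -4116, -549]ᵀ.
Inverting the 3×3 Gram matrix, [c₂, c₁, c₀]ᵀ = [-1815831/602576, -236415/602576, -16995/75322]ᵀ.

c₂ = -3.01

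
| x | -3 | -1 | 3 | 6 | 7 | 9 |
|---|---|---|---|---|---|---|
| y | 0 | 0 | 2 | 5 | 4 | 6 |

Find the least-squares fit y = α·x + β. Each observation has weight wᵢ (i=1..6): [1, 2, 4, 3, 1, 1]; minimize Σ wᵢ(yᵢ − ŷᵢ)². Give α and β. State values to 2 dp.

Entries of MᵀWM: Σwᵢ·x·x = 285, Σwᵢ·x = 41, Σwᵢ·1 = 12.
Right-hand side: Σwᵢ·x·y = 196, Σwᵢ·y = 33.
So MᵀWM·[α, β]ᵀ = MᵀWy: [[285, 41]; [41, 12]]·[α, β]ᵀ = [196, 33]ᵀ.
Eliminating β: 12·(row 1) − 41·(row 2) gives 1739·α = 12·196 − 41·33 = 999, so α = 27/47.
Then β = (33 − 41·(27/47))/12 = 37/47.

α = 0.57, β = 0.79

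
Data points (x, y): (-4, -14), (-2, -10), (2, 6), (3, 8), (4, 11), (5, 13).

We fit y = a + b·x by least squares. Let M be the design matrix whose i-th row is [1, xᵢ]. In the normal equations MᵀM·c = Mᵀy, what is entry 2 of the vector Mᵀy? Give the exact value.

221

Entry 2 ↔ basis x, so (Mᵀy)_{2} = Σᵢ (x)·yᵢ = (-4)·(-14) + (-2)·(-10) + (2)·(6) + (3)·(8) + (4)·(11) + (5)·(13) = 221.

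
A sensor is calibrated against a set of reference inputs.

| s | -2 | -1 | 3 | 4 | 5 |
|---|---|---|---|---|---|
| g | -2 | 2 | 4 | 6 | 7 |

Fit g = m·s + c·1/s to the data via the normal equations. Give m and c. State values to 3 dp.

m = 1.634, c = -3.372

The normal system AᵀA·[m, c]ᵀ = Aᵀg is [[55, 5]; [5, 5269/3600]]·[m, c]ᵀ = [73, 97/30]ᵀ.
Determinant 55·(5269/3600) − 5² = 39959/720.
m = (73·(5269/3600) − 5·(97/30))/(39959/720) = 326437/199795; c = (55·(97/30) − 5·73)/(39959/720) = -134760/39959.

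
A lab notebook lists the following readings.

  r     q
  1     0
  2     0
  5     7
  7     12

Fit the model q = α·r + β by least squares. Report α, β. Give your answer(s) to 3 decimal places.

α = 2.099, β = -3.121

Normal-equation sums: Σr·r = 79, Σr = 15, Σ1 = 4.
Right-hand side: Σr·q = 119, Σq = 19.
So XᵀX·[α, β]ᵀ = Xᵀq: [[79, 15]; [15, 4]]·[α, β]ᵀ = [119, 19]ᵀ.
Δ = 79·4 − 15² = 91.
α = (119·4 − 15·19)/91 = 191/91; β = (79·19 − 15·119)/91 = -284/91.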